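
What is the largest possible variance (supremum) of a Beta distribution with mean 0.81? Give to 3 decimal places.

0.154

Var = μ(1−μ)/(α+β+1), which approaches μ(1−μ) as α+β → 0.
So the supremum is μ(1−μ) = 0.81×0.19 = 0.154.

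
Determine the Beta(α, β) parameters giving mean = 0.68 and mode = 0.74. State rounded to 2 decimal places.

α = 5.44, β = 2.56

Let s = α+β. Mean gives α = μs = 0.68s; mode gives (α−1)/(s−2) = 0.74.
Substituting: 0.68s − 1 = 0.74(s−2) = 0.74s − 1.48, so -0.06s = -0.48 and s = 8.0000.
Then α = 0.68×8.0000 = 5.44 and β = s−α = 2.56.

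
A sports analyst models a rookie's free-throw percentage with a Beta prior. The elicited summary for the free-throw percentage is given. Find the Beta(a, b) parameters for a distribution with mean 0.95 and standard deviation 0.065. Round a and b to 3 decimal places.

a = 9.730, b = 0.512

Variance = 0.065² = 0.004225. The moment-matching identity a+b = μ(1−μ)/Var − 1 gives
a+b = 0.0475/0.004225 − 1 = 10.2426, so a = μ·10.2426 = 9.730 and b = (1−μ)·10.2426 = 0.512.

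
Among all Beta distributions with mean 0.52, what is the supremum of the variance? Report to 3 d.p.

Var = μ(1−μ)/(α+β+1), which approaches μ(1−μ) as α+β → 0.
So the supremum is μ(1−μ) = 0.52×0.48 = 0.250.

0.250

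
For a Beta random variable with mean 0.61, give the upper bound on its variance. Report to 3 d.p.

Var = μ(1−μ)/(α+β+1), which approaches μ(1−μ) as α+β → 0.
So the supremum is μ(1−μ) = 0.61×0.39 = 0.238.

0.238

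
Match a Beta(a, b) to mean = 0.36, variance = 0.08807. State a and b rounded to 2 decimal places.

a = 0.58, b = 1.03

Let s = a+b. The Beta variance is μ(1−μ)/(s+1).
So s+1 = μ(1−μ)/σ² = (0.36×0.64)/0.08807 = 0.2304/0.08807 = 2.6161, giving s = 1.6161.
Then a = μs = 0.36×1.6161 = 0.58 and b = (1−μ)s = 0.64×1.6161 = 1.03.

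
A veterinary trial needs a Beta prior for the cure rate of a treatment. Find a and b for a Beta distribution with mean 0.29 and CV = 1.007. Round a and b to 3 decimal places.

a = 0.410, b = 1.004

σ = CV·μ = 1.007×0.29 = 0.29203, so σ² = 0.085282.
s+1 = μ(1−μ)/σ² = 0.2059/0.085282 = 2.4144, so s = a+b = 1.4144.
a = μs = 0.410, b = (1−μ)s = 1.004.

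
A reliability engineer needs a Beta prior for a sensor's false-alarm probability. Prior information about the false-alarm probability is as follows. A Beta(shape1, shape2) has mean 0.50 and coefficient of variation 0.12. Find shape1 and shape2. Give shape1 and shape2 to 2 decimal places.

σ = CV·μ = 0.12×0.50 = 0.06000, so σ² = 0.003600.
s+1 = μ(1−μ)/σ² = 0.2500/0.003600 = 69.4444, so s = shape1+shape2 = 68.4444.
shape1 = μs = 34.22, shape2 = (1−μ)s = 34.22.

shape1 = 34.22, shape2 = 34.22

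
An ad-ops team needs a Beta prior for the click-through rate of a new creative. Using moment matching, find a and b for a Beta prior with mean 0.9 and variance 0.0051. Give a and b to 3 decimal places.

Write ν = a+b; then a = μν and Var = μ(1−μ)/(ν+1).
ν = μ(1−μ)/Var − 1 = 0.09/0.0051 − 1 = 16.6471.
a = 0.9·16.6471 = 14.982, b = 0.1·16.6471 = 1.665.

a = 14.982, b = 1.665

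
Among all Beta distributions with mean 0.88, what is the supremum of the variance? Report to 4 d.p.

0.1056

Var = μ(1−μ)/(α+β+1), which approaches μ(1−μ) as α+β → 0.
So the supremum is μ(1−μ) = 0.88×0.12 = 0.1056.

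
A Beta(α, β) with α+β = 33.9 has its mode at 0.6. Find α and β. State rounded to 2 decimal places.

α = 20.14, β = 13.76

For α,β>1 the mode is (α−1)/(α+β−2), so α = mode·(κ−2)+1 = 0.6×31.9+1 = 20.14.
And β = (1−mode)·(κ−2)+1 = 0.4×31.9+1 = 13.76.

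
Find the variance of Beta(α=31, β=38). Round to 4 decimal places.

0.0035

α+β = 69 and αβ = 1178, so Var = αβ/[(α+β)²(α+β+1)] = 1178/333270 = 0.0035.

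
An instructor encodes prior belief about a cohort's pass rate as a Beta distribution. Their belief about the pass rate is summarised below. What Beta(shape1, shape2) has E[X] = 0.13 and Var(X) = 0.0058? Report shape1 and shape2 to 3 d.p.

Write ν = shape1+shape2; then shape1 = μν and Var = μ(1−μ)/(ν+1).
ν = μ(1−μ)/Var − 1 = 0.1131/0.0058 − 1 = 18.5000.
shape1 = 0.13·18.5000 = 2.405, shape2 = 0.87·18.5000 = 16.095.

shape1 = 2.405, shape2 = 16.095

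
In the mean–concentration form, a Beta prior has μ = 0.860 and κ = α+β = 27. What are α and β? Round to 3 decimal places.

α = 23.220, β = 3.780

α = μκ = 0.860×27 = 23.220 and β = (1−μ)κ = 0.140×27 = 3.780.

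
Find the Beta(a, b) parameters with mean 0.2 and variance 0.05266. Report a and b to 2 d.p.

a = 0.41, b = 1.63

Write ν = a+b; then a = μν and Var = μ(1−μ)/(ν+1).
ν = μ(1−μ)/Var − 1 = 0.16/0.05266 − 1 = 2.0384.
a = 0.2·2.0384 = 0.41, b = 0.8·2.0384 = 1.63.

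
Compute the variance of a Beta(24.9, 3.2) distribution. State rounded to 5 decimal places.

0.00347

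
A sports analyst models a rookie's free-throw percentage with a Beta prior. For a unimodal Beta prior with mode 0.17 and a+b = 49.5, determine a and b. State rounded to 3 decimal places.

a = 9.075, b = 40.425

Mode = (a−1)/(κ−2) with κ = a+b, so a−1 = 0.17·47.5 = 8.075.
a = 9.075; b = κ − a = 40.425.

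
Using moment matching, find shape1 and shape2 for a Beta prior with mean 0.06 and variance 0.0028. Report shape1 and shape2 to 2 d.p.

shape1 = 1.15, shape2 = 17.99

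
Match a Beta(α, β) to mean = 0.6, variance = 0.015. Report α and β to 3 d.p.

By moment matching, α+β = μ(1−μ)/σ² − 1 = (0.6·0.4)/0.015 − 1 = 16.0000 − 1 = 15.0000.
Since α/(α+β) = μ, α = 0.6·15.0000 = 9.000 and β = 0.4·15.0000 = 6.000.

α = 9.000, β = 6.000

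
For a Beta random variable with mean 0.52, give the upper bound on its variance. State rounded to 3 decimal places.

0.250

Var = μ(1−μ)/(α+β+1), which approaches μ(1−μ) as α+β → 0.
So the supremum is μ(1−μ) = 0.52×0.48 = 0.250.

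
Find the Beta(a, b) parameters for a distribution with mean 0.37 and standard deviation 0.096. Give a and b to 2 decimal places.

σ² = 0.096² = 0.009216.
With s = a+b, Var = μ(1−μ)/(s+1), so s+1 = (0.37×0.63)/0.009216 = 25.2930 and s = 24.2930.
a = μs = 8.99, b = (1−μ)s = 15.30.

a = 8.99, b = 15.30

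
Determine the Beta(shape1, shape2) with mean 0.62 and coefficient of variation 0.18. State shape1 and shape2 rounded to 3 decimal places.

σ = CV·μ = 0.18×0.62 = 0.11160, so σ² = 0.012455.
s+1 = μ(1−μ)/σ² = 0.2356/0.012455 = 18.9168, so s = shape1+shape2 = 17.9168.
shape1 = μs = 11.108, shape2 = (1−μ)s = 6.808.

shape1 = 11.108, shape2 = 6.808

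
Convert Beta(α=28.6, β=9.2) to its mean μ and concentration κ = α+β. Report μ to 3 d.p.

μ = 0.757, κ = 37.8

κ = α+β = 28.6+9.2 = 37.8; μ = α/κ = 28.6/37.8 = 0.757.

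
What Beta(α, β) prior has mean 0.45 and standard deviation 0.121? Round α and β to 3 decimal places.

α = 7.157, β = 8.748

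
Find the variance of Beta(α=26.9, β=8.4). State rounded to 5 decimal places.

0.00500

α+β = 35.3 and αβ = 225.96, so Var = αβ/[(α+β)²(α+β+1)] = 225.96/45233.067 = 0.00500.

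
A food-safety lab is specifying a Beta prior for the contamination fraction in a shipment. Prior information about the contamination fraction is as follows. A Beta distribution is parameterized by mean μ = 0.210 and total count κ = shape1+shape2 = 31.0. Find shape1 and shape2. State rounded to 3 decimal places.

shape1 = 6.510, shape2 = 24.490

Split κ in proportion μ : (1−μ): shape1 = 0.210·31.0 = 6.510, shape2 = 31.0 − 6.510 = 24.490.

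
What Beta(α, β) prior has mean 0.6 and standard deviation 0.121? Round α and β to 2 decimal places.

α = 9.24, β = 6.16

First σ² = 0.014641. Setting α = μn, β = (1−μ)n with n = α+β,
μ(1−μ)/(n+1) = 0.014641 ⇒ n+1 = 0.24/0.014641 = 16.3923 ⇒ n = 15.3923.
Hence α = 0.6×15.3923 = 9.24, β = 0.4×15.3923 = 6.16.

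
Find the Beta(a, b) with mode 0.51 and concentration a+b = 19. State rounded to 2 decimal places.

For a,b>1 the mode is (a−1)/(a+b−2), so a = mode·(κ−2)+1 = 0.51×17+1 = 9.67.
And b = (1−mode)·(κ−2)+1 = 0.49×17+1 = 9.33.

a = 9.67, b = 9.33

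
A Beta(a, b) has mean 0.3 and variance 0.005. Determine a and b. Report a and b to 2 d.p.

a = 12.30, b = 28.70

Let s = a+b. The Beta variance is μ(1−μ)/(s+1).
So s+1 = μ(1−μ)/σ² = (0.3×0.7)/0.005 = 0.21/0.005 = 42.0000, giving s = 41.0000.
Then a = μs = 0.3×41.0000 = 12.30 and b = (1−μ)s = 0.7×41.0000 = 28.70.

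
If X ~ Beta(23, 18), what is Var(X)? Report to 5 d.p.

μ = 23/41 = 0.560976; Var = μ(1−μ)/(α+β+1) = 0.2462820/42 = 0.00586.

0.00586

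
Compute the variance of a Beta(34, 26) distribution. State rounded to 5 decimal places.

0.00403

Var = αβ/[(α+β)²(α+β+1)] = (34×26)/(60²×61) = 884/219600 = 0.00403.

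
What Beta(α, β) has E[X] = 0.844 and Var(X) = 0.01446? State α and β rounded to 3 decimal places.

α = 6.841, β = 1.264

Write ν = α+β; then α = μν and Var = μ(1−μ)/(ν+1).
ν = μ(1−μ)/Var − 1 = 0.131664/0.01446 − 1 = 8.1054.
α = 0.844·8.1054 = 6.841, β = 0.156·8.1054 = 1.264.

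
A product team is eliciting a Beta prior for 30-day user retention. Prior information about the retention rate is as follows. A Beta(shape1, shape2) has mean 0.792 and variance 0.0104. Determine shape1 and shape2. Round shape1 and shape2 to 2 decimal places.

shape1 = 11.75, shape2 = 3.09

By moment matching, shape1+shape2 = μ(1−μ)/σ² − 1 = (0.792·0.208)/0.0104 − 1 = 15.8400 − 1 = 14.8400.
Since shape1/(shape1+shape2) = μ, shape1 = 0.792·14.8400 = 11.75 and shape2 = 0.208·14.8400 = 3.09.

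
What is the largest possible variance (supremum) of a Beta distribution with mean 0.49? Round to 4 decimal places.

Var = μ(1−μ)/(α+β+1), which approaches μ(1−μ) as α+β → 0.
So the supremum is μ(1−μ) = 0.49×0.51 = 0.2499.

0.2499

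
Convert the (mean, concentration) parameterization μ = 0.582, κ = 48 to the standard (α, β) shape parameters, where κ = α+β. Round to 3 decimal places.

α = μκ = 0.582×48 = 27.936 and β = (1−μ)κ = 0.418×48 = 20.064.

α = 27.936, β = 20.064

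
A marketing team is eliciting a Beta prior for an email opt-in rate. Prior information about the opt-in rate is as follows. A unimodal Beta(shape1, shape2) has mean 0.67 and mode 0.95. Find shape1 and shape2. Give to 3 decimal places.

shape1 = 2.154, shape2 = 1.061

Let s = shape1+shape2. Mean gives shape1 = μs = 0.67s; mode gives (shape1−1)/(s−2) = 0.95.
Substituting: 0.67s − 1 = 0.95(s−2) = 0.95s − 1.90, so -0.28s = -0.90 and s = 3.2143.
Then shape1 = 0.67×3.2143 = 2.154 and shape2 = s−shape1 = 1.061.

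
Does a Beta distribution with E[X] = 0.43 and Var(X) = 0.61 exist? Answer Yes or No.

No

The Beta variance bound is σ² < μ(1−μ).
Here μ(1−μ) = 0.43×0.57 = 0.2451, and 0.61 ≥ 0.2451.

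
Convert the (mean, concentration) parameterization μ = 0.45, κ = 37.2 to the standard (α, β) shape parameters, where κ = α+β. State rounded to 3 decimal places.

Split κ in proportion μ : (1−μ): α = 0.45·37.2 = 16.740, β = 37.2 − 16.740 = 20.460.

α = 16.740, β = 20.460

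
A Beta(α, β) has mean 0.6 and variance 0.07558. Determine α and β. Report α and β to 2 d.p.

α = 1.31, β = 0.87

Write ν = α+β; then α = μν and Var = μ(1−μ)/(ν+1).
ν = μ(1−μ)/Var − 1 = 0.24/0.07558 − 1 = 2.1754.
α = 0.6·2.1754 = 1.31, β = 0.4·2.1754 = 0.87.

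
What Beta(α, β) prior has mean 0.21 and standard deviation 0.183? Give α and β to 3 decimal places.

σ² = 0.183² = 0.033489.
With s = α+β, Var = μ(1−μ)/(s+1), so s+1 = (0.21×0.79)/0.033489 = 4.9539 and s = 3.9539.
α = μs = 0.830, β = (1−μ)s = 3.124.

α = 0.830, β = 3.124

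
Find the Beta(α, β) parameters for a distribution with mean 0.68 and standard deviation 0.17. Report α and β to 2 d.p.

α = 4.44, β = 2.09

First σ² = 0.0289. Setting α = μn, β = (1−μ)n with n = α+β,
μ(1−μ)/(n+1) = 0.0289 ⇒ n+1 = 0.2176/0.0289 = 7.5294 ⇒ n = 6.5294.
Hence α = 0.68×6.5294 = 4.44, β = 0.32×6.5294 = 2.09.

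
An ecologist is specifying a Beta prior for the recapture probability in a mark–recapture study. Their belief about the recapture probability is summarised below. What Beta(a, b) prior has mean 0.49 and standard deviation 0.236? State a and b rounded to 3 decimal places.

a = 1.709, b = 1.778

Variance = 0.236² = 0.055696. The moment-matching identity a+b = μ(1−μ)/Var − 1 gives
a+b = 0.2499/0.055696 − 1 = 3.4869, so a = μ·3.4869 = 1.709 and b = (1−μ)·3.4869 = 1.778.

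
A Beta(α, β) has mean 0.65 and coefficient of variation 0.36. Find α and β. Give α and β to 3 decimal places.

α = 2.051, β = 1.104

Var = (CV·μ)² = (0.36×0.65)² = 0.054756.
α+β = μ(1−μ)/Var − 1 = 0.2275/0.054756 − 1 = 3.1548.
Thus α = 0.65·3.1548 = 2.051 and β = 0.35·3.1548 = 1.104.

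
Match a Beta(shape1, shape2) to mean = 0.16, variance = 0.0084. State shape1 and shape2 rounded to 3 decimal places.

Let s = shape1+shape2. The Beta variance is μ(1−μ)/(s+1).
So s+1 = μ(1−μ)/σ² = (0.16×0.84)/0.0084 = 0.1344/0.0084 = 16.0000, giving s = 15.0000.
Then shape1 = μs = 0.16×15.0000 = 2.400 and shape2 = (1−μ)s = 0.84×15.0000 = 12.600.

shape1 = 2.400, shape2 = 12.600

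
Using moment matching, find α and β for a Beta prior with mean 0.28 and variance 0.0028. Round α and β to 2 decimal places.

α = 19.88, β = 51.12

By moment matching, α+β = μ(1−μ)/σ² − 1 = (0.28·0.72)/0.0028 − 1 = 72.0000 − 1 = 71.0000.
Since α/(α+β) = μ, α = 0.28·71.0000 = 19.88 and β = 0.72·71.0000 = 51.12.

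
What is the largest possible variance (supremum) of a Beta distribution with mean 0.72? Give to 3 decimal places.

Var = μ(1−μ)/(α+β+1), which approaches μ(1−μ) as α+β → 0.
So the supremum is μ(1−μ) = 0.72×0.28 = 0.202.

0.202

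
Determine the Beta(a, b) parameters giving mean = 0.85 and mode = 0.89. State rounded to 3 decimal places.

a = 16.575, b = 2.925

Let s = a+b. Mean gives a = μs = 0.85s; mode gives (a−1)/(s−2) = 0.89.
Substituting: 0.85s − 1 = 0.89(s−2) = 0.89s − 1.78, so -0.04s = -0.78 and s = 19.5000.
Then a = 0.85×19.5000 = 16.575 and b = s−a = 2.925.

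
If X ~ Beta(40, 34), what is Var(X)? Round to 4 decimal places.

α+β = 74 and αβ = 1360, so Var = αβ/[(α+β)²(α+β+1)] = 1360/410700 = 0.0033.

0.0033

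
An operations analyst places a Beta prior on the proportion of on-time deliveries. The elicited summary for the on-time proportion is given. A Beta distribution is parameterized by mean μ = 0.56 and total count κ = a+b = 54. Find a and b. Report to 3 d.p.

a = 30.240, b = 23.760

a = μκ = 0.56×54 = 30.240 and b = (1−μ)κ = 0.44×54 = 23.760.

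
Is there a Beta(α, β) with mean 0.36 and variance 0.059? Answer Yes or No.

The Beta variance bound is σ² < μ(1−μ).
Here μ(1−μ) = 0.36×0.64 = 0.2304, and 0.059 < 0.2304.

Yes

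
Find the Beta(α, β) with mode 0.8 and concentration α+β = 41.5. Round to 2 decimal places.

α = 32.60, β = 8.90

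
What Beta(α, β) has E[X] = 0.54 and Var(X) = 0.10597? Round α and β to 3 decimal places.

α = 0.726, β = 0.618

Write ν = α+β; then α = μν and Var = μ(1−μ)/(ν+1).
ν = μ(1−μ)/Var − 1 = 0.2484/0.10597 − 1 = 1.3441.
α = 0.54·1.3441 = 0.726, β = 0.46·1.3441 = 0.618.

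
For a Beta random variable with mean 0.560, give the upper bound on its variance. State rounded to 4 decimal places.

0.2464

For fixed mean μ the Beta variance is μ(1−μ)/(α+β+1), increasing as α+β decreases.
Its least upper bound (not attained) is μ(1−μ) = 0.560·0.440 = 0.2464.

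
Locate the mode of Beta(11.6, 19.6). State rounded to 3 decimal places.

The density x^(α−1)(1−x)^(β−1) is maximised at (α−1)/(α+β−2) = 10.6/29.2 = 0.363.

0.363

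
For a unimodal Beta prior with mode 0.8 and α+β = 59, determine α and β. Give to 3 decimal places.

Mode = (α−1)/(κ−2) with κ = α+β, so α−1 = 0.8·57 = 45.600.
α = 46.600; β = κ − α = 12.400.

α = 46.600, β = 12.400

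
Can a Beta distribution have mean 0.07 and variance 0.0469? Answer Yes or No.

Yes

For any Beta, Var(X) < E[X]·(1−E[X]).
Here μ(1−μ) = 0.07×0.93 = 0.0651, and 0.0469 < 0.0651.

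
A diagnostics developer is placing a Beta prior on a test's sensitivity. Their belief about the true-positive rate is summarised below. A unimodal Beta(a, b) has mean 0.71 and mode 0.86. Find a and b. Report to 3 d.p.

Let s = a+b. Mean gives a = μs = 0.71s; mode gives (a−1)/(s−2) = 0.86.
Substituting: 0.71s − 1 = 0.86(s−2) = 0.86s − 1.72, so -0.15s = -0.72 and s = 4.8000.
Then a = 0.71×4.8000 = 3.408 and b = s−a = 1.392.

a = 3.408, b = 1.392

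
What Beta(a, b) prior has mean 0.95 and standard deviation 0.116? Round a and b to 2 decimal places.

a = 2.40, b = 0.13

σ² = 0.116² = 0.013456.
With s = a+b, Var = μ(1−μ)/(s+1), so s+1 = (0.95×0.05)/0.013456 = 3.5300 and s = 2.5300.
a = μs = 2.40, b = (1−μ)s = 0.13.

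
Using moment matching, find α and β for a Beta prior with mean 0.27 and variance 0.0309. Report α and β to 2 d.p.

α = 1.45, β = 3.93

Write ν = α+β; then α = μν and Var = μ(1−μ)/(ν+1).
ν = μ(1−μ)/Var − 1 = 0.1971/0.0309 − 1 = 5.3786.
α = 0.27·5.3786 = 1.45, β = 0.73·5.3786 = 3.93.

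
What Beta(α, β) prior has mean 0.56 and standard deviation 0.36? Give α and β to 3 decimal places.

α = 0.505, β = 0.397

First σ² = 0.1296. Setting α = μn, β = (1−μ)n with n = α+β,
μ(1−μ)/(n+1) = 0.1296 ⇒ n+1 = 0.2464/0.1296 = 1.9012 ⇒ n = 0.9012.
Hence α = 0.56×0.9012 = 0.505, β = 0.44×0.9012 = 0.397.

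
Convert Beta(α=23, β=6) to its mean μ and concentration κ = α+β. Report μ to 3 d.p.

κ = α+β = 23+6 = 29; μ = α/κ = 23/29 = 0.793.

μ = 0.793, κ = 29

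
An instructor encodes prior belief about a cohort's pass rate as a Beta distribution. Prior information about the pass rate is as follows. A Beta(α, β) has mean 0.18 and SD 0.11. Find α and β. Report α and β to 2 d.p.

α = 2.02, β = 9.18

σ² = 0.11² = 0.0121.
With s = α+β, Var = μ(1−μ)/(s+1), so s+1 = (0.18×0.82)/0.0121 = 12.1983 and s = 11.1983.
α = μs = 2.02, β = (1−μ)s = 9.18.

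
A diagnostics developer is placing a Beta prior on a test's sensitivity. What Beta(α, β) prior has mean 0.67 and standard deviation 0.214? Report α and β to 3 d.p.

α = 2.565, β = 1.263

σ² = 0.214² = 0.045796.
With s = α+β, Var = μ(1−μ)/(s+1), so s+1 = (0.67×0.33)/0.045796 = 4.8279 and s = 3.8279.
α = μs = 2.565, β = (1−μ)s = 1.263.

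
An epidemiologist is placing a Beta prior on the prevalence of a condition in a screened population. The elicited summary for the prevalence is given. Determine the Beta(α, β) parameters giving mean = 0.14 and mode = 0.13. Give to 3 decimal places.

α = 10.360, β = 63.640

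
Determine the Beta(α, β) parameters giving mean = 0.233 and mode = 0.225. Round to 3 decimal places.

α = 16.019, β = 52.731

With s = α+β: μ = α/s and mode = (α−1)/(s−2). Eliminating α = μs,
μs − 1 = m(s−2) ⇒ s(μ−m) = 1−2m ⇒ s = 0.550/0.008 = 68.7500.
So α = μs = 16.019, β = (1−μ)s = 52.731.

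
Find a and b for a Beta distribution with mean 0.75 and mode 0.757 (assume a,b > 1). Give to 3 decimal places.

With s = a+b: μ = a/s and mode = (a−1)/(s−2). Eliminating a = μs,
μs − 1 = m(s−2) ⇒ s(μ−m) = 1−2m ⇒ s = -0.514/-0.007 = 73.4286.
So a = μs = 55.071, b = (1−μ)s = 18.357.

a = 55.071, b = 18.357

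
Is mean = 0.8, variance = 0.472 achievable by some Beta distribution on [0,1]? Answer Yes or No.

For any Beta, Var(X) < E[X]·(1−E[X]).
Here μ(1−μ) = 0.8×0.2 = 0.16, and 0.472 ≥ 0.16.

No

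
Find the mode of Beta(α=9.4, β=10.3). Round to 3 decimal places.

The density x^(α−1)(1−x)^(β−1) is maximised at (α−1)/(α+β−2) = 8.4/17.7 = 0.475.

0.475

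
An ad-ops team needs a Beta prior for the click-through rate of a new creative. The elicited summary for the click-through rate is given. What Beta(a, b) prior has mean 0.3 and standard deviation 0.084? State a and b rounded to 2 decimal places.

a = 8.63, b = 20.13

σ² = 0.084² = 0.007056.
With s = a+b, Var = μ(1−μ)/(s+1), so s+1 = (0.3×0.7)/0.007056 = 29.7619 and s = 28.7619.
a = μs = 8.63, b = (1−μ)s = 20.13.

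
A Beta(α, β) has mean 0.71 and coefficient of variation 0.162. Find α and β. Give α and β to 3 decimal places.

σ = CV·μ = 0.162×0.71 = 0.11502, so σ² = 0.013230.
s+1 = μ(1−μ)/σ² = 0.2059/0.013230 = 15.5636, so s = α+β = 14.5636.
α = μs = 10.340, β = (1−μ)s = 4.223.

α = 10.340, β = 4.223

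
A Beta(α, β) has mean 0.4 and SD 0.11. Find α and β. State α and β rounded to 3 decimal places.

α = 7.534, β = 11.301

Variance = 0.11² = 0.0121. The moment-matching identity α+β = μ(1−μ)/Var − 1 gives
α+β = 0.24/0.0121 − 1 = 18.8347, so α = μ·18.8347 = 7.534 and β = (1−μ)·18.8347 = 11.301.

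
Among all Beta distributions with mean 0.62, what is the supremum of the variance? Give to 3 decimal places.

Var = μ(1−μ)/(α+β+1), which approaches μ(1−μ) as α+β → 0.
So the supremum is μ(1−μ) = 0.62×0.38 = 0.236.

0.236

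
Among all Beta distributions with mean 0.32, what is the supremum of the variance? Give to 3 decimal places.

0.218

For fixed mean μ the Beta variance is μ(1−μ)/(α+β+1), increasing as α+β decreases.
Its least upper bound (not attained) is μ(1−μ) = 0.32·0.68 = 0.218.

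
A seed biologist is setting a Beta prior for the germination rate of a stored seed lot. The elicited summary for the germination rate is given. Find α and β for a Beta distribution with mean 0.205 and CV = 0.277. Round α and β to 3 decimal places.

α = 10.156, β = 39.386

Var = (CV·μ)² = (0.277×0.205)² = 0.003225.
α+β = μ(1−μ)/Var − 1 = 0.162975/0.003225 − 1 = 49.5422.
Thus α = 0.205·49.5422 = 10.156 and β = 0.795·49.5422 = 39.386.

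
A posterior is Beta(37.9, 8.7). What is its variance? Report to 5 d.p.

0.00319

α+β = 46.6 and αβ = 329.73, so Var = αβ/[(α+β)²(α+β+1)] = 329.73/103366.256 = 0.00319.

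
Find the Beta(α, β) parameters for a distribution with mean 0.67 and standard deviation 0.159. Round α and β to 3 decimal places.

α = 5.190, β = 2.556

Variance = 0.159² = 0.025281. The moment-matching identity α+β = μ(1−μ)/Var − 1 gives
α+β = 0.2211/0.025281 − 1 = 7.7457, so α = μ·7.7457 = 5.190 and β = (1−μ)·7.7457 = 2.556.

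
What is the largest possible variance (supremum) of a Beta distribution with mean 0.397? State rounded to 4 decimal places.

0.2394

Var = μ(1−μ)/(α+β+1), which approaches μ(1−μ) as α+β → 0.
So the supremum is μ(1−μ) = 0.397×0.603 = 0.2394.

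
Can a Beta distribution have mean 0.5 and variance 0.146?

Yes

For any Beta, Var(X) < E[X]·(1−E[X]).
Here μ(1−μ) = 0.5×0.5 = 0.25, and 0.146 < 0.25.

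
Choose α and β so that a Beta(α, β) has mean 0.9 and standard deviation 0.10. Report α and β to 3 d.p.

α = 7.200, β = 0.800

First σ² = 0.0100. Setting α = μn, β = (1−μ)n with n = α+β,
μ(1−μ)/(n+1) = 0.0100 ⇒ n+1 = 0.09/0.0100 = 9.0000 ⇒ n = 8.0000.
Hence α = 0.9×8.0000 = 7.200, β = 0.1×8.0000 = 0.800.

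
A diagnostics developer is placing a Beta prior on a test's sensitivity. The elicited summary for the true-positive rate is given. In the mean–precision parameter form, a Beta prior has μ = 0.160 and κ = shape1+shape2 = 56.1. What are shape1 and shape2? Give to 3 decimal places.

shape1 = 8.976, shape2 = 47.124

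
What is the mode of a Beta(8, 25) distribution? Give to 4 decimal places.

0.2258

With α,β > 1, mode = (α−1)/(α+β−2) = 7/31 = 0.2258.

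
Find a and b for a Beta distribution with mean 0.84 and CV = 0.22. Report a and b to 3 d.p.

a = 2.466, b = 0.470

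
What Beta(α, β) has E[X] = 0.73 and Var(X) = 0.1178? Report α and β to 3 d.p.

α = 0.491, β = 0.182

By moment matching, α+β = μ(1−μ)/σ² − 1 = (0.73·0.27)/0.1178 − 1 = 1.6732 − 1 = 0.6732.
Since α/(α+β) = μ, α = 0.73·0.6732 = 0.491 and β = 0.27·0.6732 = 0.182.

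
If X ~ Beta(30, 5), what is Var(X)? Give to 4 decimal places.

α+β = 35 and αβ = 150, so Var = αβ/[(α+β)²(α+β+1)] = 150/44100 = 0.0034.

0.0034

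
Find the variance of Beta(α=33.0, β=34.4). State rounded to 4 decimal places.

α+β = 67.4 and αβ = 1135.20, so Var = αβ/[(α+β)²(α+β+1)] = 1135.20/310724.784 = 0.0037.

0.0037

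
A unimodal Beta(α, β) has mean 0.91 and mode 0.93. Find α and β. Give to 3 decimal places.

α = 39.130, β = 3.870

Let s = α+β. Mean gives α = μs = 0.91s; mode gives (α−1)/(s−2) = 0.93.
Substituting: 0.91s − 1 = 0.93(s−2) = 0.93s − 1.86, so -0.02s = -0.86 and s = 43.0000.
Then α = 0.91×43.0000 = 39.130 and β = s−α = 3.870.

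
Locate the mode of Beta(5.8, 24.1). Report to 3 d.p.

With α,β > 1, mode = (α−1)/(α+β−2) = 4.8/27.9 = 0.172.

0.172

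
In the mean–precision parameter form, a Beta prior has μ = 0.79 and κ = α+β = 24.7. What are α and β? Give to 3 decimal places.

α = 19.513, β = 5.187

Split κ in proportion μ : (1−μ): α = 0.79·24.7 = 19.513, β = 24.7 − 19.513 = 5.187.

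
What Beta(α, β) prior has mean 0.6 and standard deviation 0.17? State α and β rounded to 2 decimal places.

Variance = 0.17² = 0.0289. The moment-matching identity α+β = μ(1−μ)/Var − 1 gives
α+β = 0.24/0.0289 − 1 = 7.3045, so α = μ·7.3045 = 4.38 and β = (1−μ)·7.3045 = 2.92.

α = 4.38, β = 2.92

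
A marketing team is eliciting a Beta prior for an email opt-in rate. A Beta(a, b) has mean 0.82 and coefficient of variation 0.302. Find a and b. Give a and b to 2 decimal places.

a = 1.15, b = 0.25

σ = CV·μ = 0.302×0.82 = 0.24764, so σ² = 0.061326.
s+1 = μ(1−μ)/σ² = 0.1476/0.061326 = 2.4068, so s = a+b = 1.4068.
a = μs = 1.15, b = (1−μ)s = 0.25.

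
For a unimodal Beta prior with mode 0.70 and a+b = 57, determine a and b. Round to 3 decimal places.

a = 39.500, b = 17.500

Mode = (a−1)/(κ−2) with κ = a+b, so a−1 = 0.70·55 = 38.500.
a = 39.500; b = κ − a = 17.500.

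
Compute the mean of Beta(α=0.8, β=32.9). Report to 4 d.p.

The Beta mean is α/(α+β) = 0.8/(0.8+32.9) = 0.0237.

0.0237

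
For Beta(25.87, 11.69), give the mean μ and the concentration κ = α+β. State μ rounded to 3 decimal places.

κ = α+β = 25.87+11.69 = 37.56; μ = α/κ = 25.87/37.56 = 0.689.

μ = 0.689, κ = 37.56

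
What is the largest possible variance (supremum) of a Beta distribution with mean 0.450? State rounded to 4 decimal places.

For fixed mean μ the Beta variance is μ(1−μ)/(α+β+1), increasing as α+β decreases.
Its least upper bound (not attained) is μ(1−μ) = 0.450·0.550 = 0.2475.

0.2475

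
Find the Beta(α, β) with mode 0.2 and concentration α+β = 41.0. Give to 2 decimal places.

α = 8.80, β = 32.20

Since the density peak of Beta(α,β) is at (α−1)/(α+β−2),
α = 1 + 0.2(41.0−2) = 8.80 and β = 41.0 − 8.80 = 32.20.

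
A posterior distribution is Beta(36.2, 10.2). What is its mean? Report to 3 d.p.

E[X] = α/(α+β) = 36.2/46.4 = 0.780.

0.780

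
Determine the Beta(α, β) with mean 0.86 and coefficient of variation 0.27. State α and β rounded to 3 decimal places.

σ = CV·μ = 0.27×0.86 = 0.23220, so σ² = 0.053917.
s+1 = μ(1−μ)/σ² = 0.1204/0.053917 = 2.2331, so s = α+β = 1.2331.
α = μs = 1.060, β = (1−μ)s = 0.173.

α = 1.060, β = 0.173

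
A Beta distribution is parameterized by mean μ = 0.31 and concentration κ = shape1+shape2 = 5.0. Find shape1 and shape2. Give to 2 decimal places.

shape1 = 1.55, shape2 = 3.45

shape1 = μκ = 0.31×5.0 = 1.55 and shape2 = (1−μ)κ = 0.69×5.0 = 3.45.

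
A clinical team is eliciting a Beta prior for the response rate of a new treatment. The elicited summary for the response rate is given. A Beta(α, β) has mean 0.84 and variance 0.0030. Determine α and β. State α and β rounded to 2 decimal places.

α = 36.79, β = 7.01

Let s = α+β. The Beta variance is μ(1−μ)/(s+1).
So s+1 = μ(1−μ)/σ² = (0.84×0.16)/0.0030 = 0.1344/0.0030 = 44.8000, giving s = 43.8000.
Then α = μs = 0.84×43.8000 = 36.79 and β = (1−μ)s = 0.16×43.8000 = 7.01.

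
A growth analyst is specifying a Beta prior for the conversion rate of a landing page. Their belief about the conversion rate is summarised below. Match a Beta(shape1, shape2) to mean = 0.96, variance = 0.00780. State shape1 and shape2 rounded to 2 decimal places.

shape1 = 3.77, shape2 = 0.16

Let s = shape1+shape2. The Beta variance is μ(1−μ)/(s+1).
So s+1 = μ(1−μ)/σ² = (0.96×0.04)/0.00780 = 0.0384/0.00780 = 4.9231, giving s = 3.9231.
Then shape1 = μs = 0.96×3.9231 = 3.77 and shape2 = (1−μ)s = 0.04×3.9231 = 0.16.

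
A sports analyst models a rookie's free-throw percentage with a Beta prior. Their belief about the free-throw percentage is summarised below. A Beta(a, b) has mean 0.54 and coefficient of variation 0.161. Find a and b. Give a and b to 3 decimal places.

Var = (CV·μ)² = (0.161×0.54)² = 0.007559.
a+b = μ(1−μ)/Var − 1 = 0.2484/0.007559 − 1 = 31.8634.
Thus a = 0.54·31.8634 = 17.206 and b = 0.46·31.8634 = 14.657.

a = 17.206, b = 14.657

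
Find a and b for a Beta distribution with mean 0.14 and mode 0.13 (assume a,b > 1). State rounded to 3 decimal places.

a = 10.360, b = 63.640

Let s = a+b. Mean gives a = μs = 0.14s; mode gives (a−1)/(s−2) = 0.13.
Substituting: 0.14s − 1 = 0.13(s−2) = 0.13s − 0.26, so 0.01s = 0.74 and s = 74.0000.
Then a = 0.14×74.0000 = 10.360 and b = s−a = 63.640.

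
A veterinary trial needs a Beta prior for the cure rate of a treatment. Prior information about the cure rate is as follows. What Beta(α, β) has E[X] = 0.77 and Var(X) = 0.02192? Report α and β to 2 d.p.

α = 5.45, β = 1.63

Let s = α+β. The Beta variance is μ(1−μ)/(s+1).
So s+1 = μ(1−μ)/σ² = (0.77×0.23)/0.02192 = 0.1771/0.02192 = 8.0794, giving s = 7.0794.
Then α = μs = 0.77×7.0794 = 5.45 and β = (1−μ)s = 0.23×7.0794 = 1.63.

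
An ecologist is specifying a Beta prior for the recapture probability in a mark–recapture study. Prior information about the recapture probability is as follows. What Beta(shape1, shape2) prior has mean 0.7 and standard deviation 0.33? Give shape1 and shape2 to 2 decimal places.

Variance = 0.33² = 0.1089. The moment-matching identity shape1+shape2 = μ(1−μ)/Var − 1 gives
shape1+shape2 = 0.21/0.1089 − 1 = 0.9284, so shape1 = μ·0.9284 = 0.65 and shape2 = (1−μ)·0.9284 = 0.28.

shape1 = 0.65, shape2 = 0.28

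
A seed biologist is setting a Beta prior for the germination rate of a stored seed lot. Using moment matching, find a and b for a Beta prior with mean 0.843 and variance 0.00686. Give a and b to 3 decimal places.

a = 15.421, b = 2.872

Write ν = a+b; then a = μν and Var = μ(1−μ)/(ν+1).
ν = μ(1−μ)/Var − 1 = 0.132351/0.00686 − 1 = 18.2931.
a = 0.843·18.2931 = 15.421, b = 0.157·18.2931 = 2.872.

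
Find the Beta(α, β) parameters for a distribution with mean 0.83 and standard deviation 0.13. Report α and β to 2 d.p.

α = 6.10, β = 1.25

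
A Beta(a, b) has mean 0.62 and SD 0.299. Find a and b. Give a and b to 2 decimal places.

a = 1.01, b = 0.62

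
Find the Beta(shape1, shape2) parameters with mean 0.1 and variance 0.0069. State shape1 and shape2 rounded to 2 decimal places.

By moment matching, shape1+shape2 = μ(1−μ)/σ² − 1 = (0.1·0.9)/0.0069 − 1 = 13.0435 − 1 = 12.0435.
Since shape1/(shape1+shape2) = μ, shape1 = 0.1·12.0435 = 1.20 and shape2 = 0.9·12.0435 = 10.84.

shape1 = 1.20, shape2 = 10.84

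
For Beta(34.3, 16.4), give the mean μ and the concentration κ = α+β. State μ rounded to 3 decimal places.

μ = 0.677, κ = 50.7

κ = α+β = 34.3+16.4 = 50.7; μ = α/κ = 34.3/50.7 = 0.677.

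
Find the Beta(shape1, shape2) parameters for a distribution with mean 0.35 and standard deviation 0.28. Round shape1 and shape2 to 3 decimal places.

First σ² = 0.0784. Setting shape1 = μn, shape2 = (1−μ)n with n = shape1+shape2,
μ(1−μ)/(n+1) = 0.0784 ⇒ n+1 = 0.2275/0.0784 = 2.9018 ⇒ n = 1.9018.
Hence shape1 = 0.35×1.9018 = 0.666, shape2 = 0.65×1.9018 = 1.236.

shape1 = 0.666, shape2 = 1.236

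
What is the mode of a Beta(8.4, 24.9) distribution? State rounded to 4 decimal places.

0.2364

With α,β > 1, mode = (α−1)/(α+β−2) = 7.4/31.3 = 0.2364.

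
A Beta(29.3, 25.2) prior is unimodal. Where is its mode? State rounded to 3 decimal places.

0.539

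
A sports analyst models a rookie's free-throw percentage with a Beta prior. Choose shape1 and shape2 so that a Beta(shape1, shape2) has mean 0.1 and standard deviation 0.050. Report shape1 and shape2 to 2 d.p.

σ² = 0.050² = 0.002500.
With s = shape1+shape2, Var = μ(1−μ)/(s+1), so s+1 = (0.1×0.9)/0.002500 = 36.0000 and s = 35.0000.
shape1 = μs = 3.50, shape2 = (1−μ)s = 31.50.

shape1 = 3.50, shape2 = 31.50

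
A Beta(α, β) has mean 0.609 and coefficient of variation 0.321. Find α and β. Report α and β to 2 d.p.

Var = (CV·μ)² = (0.321×0.609)² = 0.038216.
α+β = μ(1−μ)/Var − 1 = 0.238119/0.038216 − 1 = 5.2309.
Thus α = 0.609·5.2309 = 3.19 and β = 0.391·5.2309 = 2.05.

α = 3.19, β = 2.05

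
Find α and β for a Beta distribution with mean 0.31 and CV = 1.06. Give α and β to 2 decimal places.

Var = (CV·μ)² = (1.06×0.31)² = 0.107978.
α+β = μ(1−μ)/Var − 1 = 0.2139/0.107978 − 1 = 0.9810.
Thus α = 0.31·0.9810 = 0.30 and β = 0.69·0.9810 = 0.68.

α = 0.30, β = 0.68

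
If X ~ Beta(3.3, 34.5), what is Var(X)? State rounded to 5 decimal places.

0.00205

Var = αβ/[(α+β)²(α+β+1)] = (3.3×34.5)/(37.8²×38.8) = 113.85/55438.992 = 0.00205.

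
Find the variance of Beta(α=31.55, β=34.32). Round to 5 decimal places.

α+β = 65.87 and αβ = 1082.7960, so Var = αβ/[(α+β)²(α+β+1)] = 1082.7960/290139.360903 = 0.00373.

0.00373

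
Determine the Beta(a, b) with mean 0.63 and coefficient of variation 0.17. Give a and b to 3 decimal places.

a = 12.173, b = 7.149

σ = CV·μ = 0.17×0.63 = 0.10710, so σ² = 0.011470.
s+1 = μ(1−μ)/σ² = 0.2331/0.011470 = 20.3219, so s = a+b = 19.3219.
a = μs = 12.173, b = (1−μ)s = 7.149.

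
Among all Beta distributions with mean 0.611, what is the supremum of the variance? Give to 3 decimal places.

For fixed mean μ the Beta variance is μ(1−μ)/(α+β+1), increasing as α+β decreases.
Its least upper bound (not attained) is μ(1−μ) = 0.611·0.389 = 0.238.

0.238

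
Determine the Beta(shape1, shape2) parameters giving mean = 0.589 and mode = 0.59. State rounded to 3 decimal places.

shape1 = 106.020, shape2 = 73.980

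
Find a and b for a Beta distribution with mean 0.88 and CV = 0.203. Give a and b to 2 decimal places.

σ = CV·μ = 0.203×0.88 = 0.17864, so σ² = 0.031912.
s+1 = μ(1−μ)/σ² = 0.1056/0.031912 = 3.3091, so s = a+b = 2.3091.
a = μs = 2.03, b = (1−μ)s = 0.28.

a = 2.03, b = 0.28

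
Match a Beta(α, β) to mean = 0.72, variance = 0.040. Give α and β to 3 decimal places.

α = 2.909, β = 1.131

Let s = α+β. The Beta variance is μ(1−μ)/(s+1).
So s+1 = μ(1−μ)/σ² = (0.72×0.28)/0.040 = 0.2016/0.040 = 5.0400, giving s = 4.0400.
Then α = μs = 0.72×4.0400 = 2.909 and β = (1−μ)s = 0.28×4.0400 = 1.131.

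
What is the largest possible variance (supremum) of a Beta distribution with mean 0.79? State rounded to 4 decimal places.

0.1659

Var = μ(1−μ)/(α+β+1), which approaches μ(1−μ) as α+β → 0.
So the supremum is μ(1−μ) = 0.79×0.21 = 0.1659.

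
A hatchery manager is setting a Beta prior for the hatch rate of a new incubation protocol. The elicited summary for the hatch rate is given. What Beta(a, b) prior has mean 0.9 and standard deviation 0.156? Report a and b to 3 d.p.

a = 2.428, b = 0.270

σ² = 0.156² = 0.024336.
With s = a+b, Var = μ(1−μ)/(s+1), so s+1 = (0.9×0.1)/0.024336 = 3.6982 and s = 2.6982.
a = μs = 2.428, b = (1−μ)s = 0.270.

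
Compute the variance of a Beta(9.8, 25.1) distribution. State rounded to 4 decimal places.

0.0056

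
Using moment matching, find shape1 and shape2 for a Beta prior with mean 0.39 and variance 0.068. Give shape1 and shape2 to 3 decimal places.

By moment matching, shape1+shape2 = μ(1−μ)/σ² − 1 = (0.39·0.61)/0.068 − 1 = 3.4985 − 1 = 2.4985.
Since shape1/(shape1+shape2) = μ, shape1 = 0.39·2.4985 = 0.974 and shape2 = 0.61·2.4985 = 1.524.

shape1 = 0.974, shape2 = 1.524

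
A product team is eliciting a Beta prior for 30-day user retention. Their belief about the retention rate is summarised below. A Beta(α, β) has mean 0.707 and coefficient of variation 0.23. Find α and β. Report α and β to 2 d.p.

Var = (CV·μ)² = (0.23×0.707)² = 0.026442.
α+β = μ(1−μ)/Var − 1 = 0.207151/0.026442 − 1 = 6.8342.
Thus α = 0.707·6.8342 = 4.83 and β = 0.293·6.8342 = 2.00.

α = 4.83, β = 2.00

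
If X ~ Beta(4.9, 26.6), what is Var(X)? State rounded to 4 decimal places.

0.0040

α+β = 31.5 and αβ = 130.34, so Var = αβ/[(α+β)²(α+β+1)] = 130.34/32248.125 = 0.0040.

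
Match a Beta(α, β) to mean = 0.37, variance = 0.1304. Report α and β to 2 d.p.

Write ν = α+β; then α = μν and Var = μ(1−μ)/(ν+1).
ν = μ(1−μ)/Var − 1 = 0.2331/0.1304 − 1 = 0.7876.
α = 0.37·0.7876 = 0.29, β = 0.63·0.7876 = 0.50.

α = 0.29, β = 0.50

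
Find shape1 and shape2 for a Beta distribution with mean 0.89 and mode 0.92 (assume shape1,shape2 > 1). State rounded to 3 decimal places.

shape1 = 24.920, shape2 = 3.080

Let s = shape1+shape2. Mean gives shape1 = μs = 0.89s; mode gives (shape1−1)/(s−2) = 0.92.
Substituting: 0.89s − 1 = 0.92(s−2) = 0.92s − 1.84, so -0.03s = -0.84 and s = 28.0000.
Then shape1 = 0.89×28.0000 = 24.920 and shape2 = s−shape1 = 3.080.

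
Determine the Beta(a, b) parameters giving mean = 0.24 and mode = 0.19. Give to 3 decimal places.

Let s = a+b. Mean gives a = μs = 0.24s; mode gives (a−1)/(s−2) = 0.19.
Substituting: 0.24s − 1 = 0.19(s−2) = 0.19s − 0.38, so 0.05s = 0.62 and s = 12.4000.
Then a = 0.24×12.4000 = 2.976 and b = s−a = 9.424.

a = 2.976, b = 9.424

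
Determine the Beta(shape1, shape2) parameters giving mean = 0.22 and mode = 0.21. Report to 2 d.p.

shape1 = 12.76, shape2 = 45.24

Let s = shape1+shape2. Mean gives shape1 = μs = 0.22s; mode gives (shape1−1)/(s−2) = 0.21.
Substituting: 0.22s − 1 = 0.21(s−2) = 0.21s − 0.42, so 0.01s = 0.58 and s = 58.0000.
Then shape1 = 0.22×58.0000 = 12.76 and shape2 = s−shape1 = 45.24.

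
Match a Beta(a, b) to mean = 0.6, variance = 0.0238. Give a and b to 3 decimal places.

Write ν = a+b; then a = μν and Var = μ(1−μ)/(ν+1).
ν = μ(1−μ)/Var − 1 = 0.24/0.0238 − 1 = 9.0840.
a = 0.6·9.0840 = 5.450, b = 0.4·9.0840 = 3.634.

a = 5.450, b = 3.634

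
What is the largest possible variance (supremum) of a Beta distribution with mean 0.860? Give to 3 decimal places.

0.120

Var = μ(1−μ)/(α+β+1), which approaches μ(1−μ) as α+β → 0.
So the supremum is μ(1−μ) = 0.860×0.140 = 0.120.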